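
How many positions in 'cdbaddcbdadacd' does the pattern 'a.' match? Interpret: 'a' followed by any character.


Pattern: a. means 'a' followed by any character.
Scanning 'cdbaddcbdadacd' position-by-position:
  Pos 0: window 'cd' -> no
  Pos 1: window 'db' -> no
  Pos 2: window 'ba' -> no
  Pos 3: window 'ad' -> MATCH
  Pos 4: window 'dd' -> no
  Pos 5: window 'dc' -> no
  Pos 6: window 'cb' -> no
  Pos 7: window 'bd' -> no
  Pos 8: window 'da' -> no
  Pos 9: window 'ad' -> MATCH
  Pos 10: window 'da' -> no
  Pos 11: window 'ac' -> MATCH
  Pos 12: window 'cd' -> no
  Pos 13: window 'd' -> no
Total matches: 3

3


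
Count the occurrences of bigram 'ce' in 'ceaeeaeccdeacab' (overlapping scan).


Scanning 'ceaeeaeccdeacab' for bigram 'ce':
  Position 0: 'ce' -> MATCH
  Position 1: 'ea' -> no
  Position 2: 'ae' -> no
  Position 3: 'ee' -> no
  Position 4: 'ea' -> no
  Position 5: 'ae' -> no
  Position 6: 'ec' -> no
  Position 7: 'cc' -> no
  Position 8: 'cd' -> no
  Position 9: 'de' -> no
  Position 10: 'ea' -> no
  Position 11: 'ac' -> no
  Position 12: 'ca' -> no
  Position 13: 'ab' -> no
Total matches: 1

1


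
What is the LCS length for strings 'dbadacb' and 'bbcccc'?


DP table for LCS of 'dbadacb' and 'bbcccc':
       b  b  c  c  c  c
    0  0  0  0  0  0  0
  d 0  0  0  0  0  0  0
  b 0  1  1  1  1  1  1
  a 0  1  1  1  1  1  1
  d 0  1  1  1  1  1  1
  a 0  1  1  1  1  1  1
  c 0  1  1  2  2  2  2
  b 0  1  2  2  2  2  2
LCS: 'bc'
LCS length = 2

2


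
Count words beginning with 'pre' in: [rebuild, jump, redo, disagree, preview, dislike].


Checking each word for prefix 'pre':
  'rebuild' -> no (count: 0)
  'jump' -> no (count: 0)
  'redo' -> no (count: 0)
  'disagree' -> no (count: 0)
  'preview' -> YES, starts with 'pre' (count: 1)
  'dislike' -> no (count: 1)
Total with prefix 'pre': 1

1


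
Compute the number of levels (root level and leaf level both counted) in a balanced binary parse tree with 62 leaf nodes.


In a balanced binary tree with n leaves the deepest leaf is ceil(log2(n)) edges below the root,
so counting node levels inclusive of root and leaves gives ceil(log2(n)) + 1 levels.
log2(62) = 5.9542
ceil(5.9542) = 6
levels = 6 + 1 = 7

7


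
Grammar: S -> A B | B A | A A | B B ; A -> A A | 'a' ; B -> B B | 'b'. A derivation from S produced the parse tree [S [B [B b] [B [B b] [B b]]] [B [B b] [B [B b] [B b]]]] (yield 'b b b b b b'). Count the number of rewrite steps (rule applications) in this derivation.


Every bracketed nonterminal node [X ...] in the tree is produced by exactly one rule application.
Reading the tree off as a leftmost derivation:
  Step 1: S  =>  B B   (applied S -> B B)
  Step 2: B B  =>  B B B   (applied B -> B B)
  Step 3: B B B  =>  b B B   (applied B -> b)
  Step 4: b B B  =>  b B B B   (applied B -> B B)
  Step 5: b B B B  =>  b b B B   (applied B -> b)
  Step 6: b b B B  =>  b b b B   (applied B -> b)
  Step 7: b b b B  =>  b b b B B   (applied B -> B B)
  Step 8: b b b B B  =>  b b b b B   (applied B -> b)
  Step 9: b b b b B  =>  b b b b B B   (applied B -> B B)
  Step 10: b b b b B B  =>  b b b b b B   (applied B -> b)
  Step 11: b b b b b B  =>  b b b b b b   (applied B -> b)
Final yield: b b b b b b
Total rewrite steps: 11

11


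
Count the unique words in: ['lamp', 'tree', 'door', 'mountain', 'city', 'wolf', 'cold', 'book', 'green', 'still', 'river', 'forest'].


Listing all tokens and tracking unique types:
  Token 1: 'lamp' -> NEW (unique so far: 1)
  Token 2: 'tree' -> NEW (unique so far: 2)
  Token 3: 'door' -> NEW (unique so far: 3)
  Token 4: 'mountain' -> NEW (unique so far: 4)
  Token 5: 'city' -> NEW (unique so far: 5)
  Token 6: 'wolf' -> NEW (unique so far: 6)
  Token 7: 'cold' -> NEW (unique so far: 7)
  Token 8: 'book' -> NEW (unique so far: 8)
  Token 9: 'green' -> NEW (unique so far: 9)
  Token 10: 'still' -> NEW (unique so far: 10)
  Token 11: 'river' -> NEW (unique so far: 11)
  Token 12: 'forest' -> NEW (unique so far: 12)
Unique types: ('book', 'city', 'cold', 'door', 'forest', 'green', 'lamp', 'mountain', 'river', 'still', 'tree', 'wolf')
Vocabulary size: 12

12


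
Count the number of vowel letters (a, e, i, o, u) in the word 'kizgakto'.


Scanning each character of 'kizgakto':
  Position 1: 'k' -> consonant (running count: 0)
  Position 2: 'i' -> vowel (running count: 1)
  Position 3: 'z' -> consonant (running count: 1)
  Position 4: 'g' -> consonant (running count: 1)
  Position 5: 'a' -> vowel (running count: 2)
  Position 6: 'k' -> consonant (running count: 2)
  Position 7: 't' -> consonant (running count: 2)
  Position 8: 'o' -> vowel (running count: 3)
Total vowels: 3

3


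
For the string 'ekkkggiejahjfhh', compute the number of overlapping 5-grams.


String 'ekkkggiejahjfhh' has length L = 15.
Number of overlapping n-grams = L - n + 1
Substituting: 15 - 5 + 1 = 11

11


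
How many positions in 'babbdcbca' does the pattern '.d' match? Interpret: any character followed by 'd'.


Pattern: .d means any character followed by 'd'.
Scanning 'babbdcbca' position-by-position:
  Pos 0: window 'ba' -> no
  Pos 1: window 'ab' -> no
  Pos 2: window 'bb' -> no
  Pos 3: window 'bd' -> MATCH
  Pos 4: window 'dc' -> no
  Pos 5: window 'cb' -> no
  Pos 6: window 'bc' -> no
  Pos 7: window 'ca' -> no
  Pos 8: window 'a' -> no
Total matches: 1

1


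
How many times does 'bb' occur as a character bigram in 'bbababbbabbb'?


Scanning 'bbababbbabbb' for bigram 'bb':
  Position 0: 'bb' -> MATCH
  Position 1: 'ba' -> no
  Position 2: 'ab' -> no
  Position 3: 'ba' -> no
  Position 4: 'ab' -> no
  Position 5: 'bb' -> MATCH
  Position 6: 'bb' -> MATCH
  Position 7: 'ba' -> no
  Position 8: 'ab' -> no
  Position 9: 'bb' -> MATCH
  Position 10: 'bb' -> MATCH
Total matches: 5

5


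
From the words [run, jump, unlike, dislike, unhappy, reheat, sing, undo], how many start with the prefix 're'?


Checking each word for prefix 're':
  'run' -> no (count: 0)
  'jump' -> no (count: 0)
  'unlike' -> no (count: 0)
  'dislike' -> no (count: 0)
  'unhappy' -> no (count: 0)
  'reheat' -> YES, starts with 're' (count: 1)
  'sing' -> no (count: 1)
  'undo' -> no (count: 1)
Total with prefix 're': 1

1


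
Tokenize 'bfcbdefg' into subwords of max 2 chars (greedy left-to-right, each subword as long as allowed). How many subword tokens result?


'bfcbdefg' has 8 characters.
Chunking with max size 2:
  Chunk 1: 'bf' (positions 0-1)
  Chunk 2: 'cb' (positions 2-3)
  Chunk 3: 'de' (positions 4-5)
  Chunk 4: 'fg' (positions 6-7)
Total chunks: ceil(8 / 2) = 4

4


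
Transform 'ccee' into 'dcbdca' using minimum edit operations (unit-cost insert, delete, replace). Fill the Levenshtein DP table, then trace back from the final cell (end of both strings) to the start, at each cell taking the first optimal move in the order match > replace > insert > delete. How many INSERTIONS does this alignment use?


Edit distance = 5. Backtracking from cell (4, 6) with preference match > replace > insert > delete,
then listing the resulting alignment 'ccee' -> 'dcbdca' left to right:
  Step 1: insert 'd' [insertion #1]
  Step 2: keep 'c'
  Step 3: insert 'b' [insertion #2]
  Step 4: replace c->d
  Step 5: replace e->c
  Step 6: replace e->a
Total insertions: 2

2


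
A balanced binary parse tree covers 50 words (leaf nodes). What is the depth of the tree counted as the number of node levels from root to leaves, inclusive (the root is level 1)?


In a balanced binary tree with n leaves the deepest leaf is ceil(log2(n)) edges below the root,
so counting node levels inclusive of root and leaves gives ceil(log2(n)) + 1 levels.
log2(50) = 5.6439
ceil(5.6439) = 6
levels = 6 + 1 = 7

7


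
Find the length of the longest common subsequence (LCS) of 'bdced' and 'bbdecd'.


DP table for LCS of 'bdced' and 'bbdecd':
       b  b  d  e  c  d
    0  0  0  0  0  0  0
  b 0  1  1  1  1  1  1
  d 0  1  1  2  2  2  2
  c 0  1  1  2  2  3  3
  e 0  1  1  2  3  3  3
  d 0  1  1  2  3  3  4
LCS: 'bdcd'
LCS length = 4

4


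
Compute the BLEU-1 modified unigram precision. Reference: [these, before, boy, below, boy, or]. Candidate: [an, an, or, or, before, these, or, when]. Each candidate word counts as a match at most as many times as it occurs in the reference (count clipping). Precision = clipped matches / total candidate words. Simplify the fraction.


Reference word counts: {'before': 1, 'below': 1, 'boy': 2, 'or': 1, 'these': 1}
Checking each candidate word (with clipping):
  'an' -> not in reference -> no match (matches: 0)
  'an' -> not in reference -> no match (matches: 0)
  'or' -> in reference (ref count 1, used 1/1) -> match (matches: 1)
  'or' -> ref count 1 already used up (1/1) -> clipped, no match (matches: 1)
  'before' -> in reference (ref count 1, used 1/1) -> match (matches: 2)
  'these' -> in reference (ref count 1, used 1/1) -> match (matches: 3)
  'or' -> ref count 1 already used up (1/1) -> clipped, no match (matches: 3)
  'when' -> not in reference -> no match (matches: 3)
Clipped matches: 3, Candidate length: 8
Precision = 3/8

3/8


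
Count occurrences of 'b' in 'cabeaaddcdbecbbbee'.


Scanning 'cabeaaddcdbecbbbee' for 'b':
  Position 2: 'b' -> MATCH (count: 1)
  Position 10: 'b' -> MATCH (count: 2)
  Position 13: 'b' -> MATCH (count: 3)
  Position 14: 'b' -> MATCH (count: 4)
  Position 15: 'b' -> MATCH (count: 5)
Total occurrences of 'b': 5

5


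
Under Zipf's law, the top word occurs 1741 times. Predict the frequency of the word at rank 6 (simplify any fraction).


Zipf's law: freq(rank) = f1 / rank
f1 = 1741, rank = 6
freq = 1741 / 6
GCD(1741, 6) = 1
Simplified: 1741/6

1741/6


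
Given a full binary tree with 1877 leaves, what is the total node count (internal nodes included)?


Leaf nodes (terminals): 1877
Internal nodes = n - 1 = 1877 - 1 = 1876
Total = leaves + internal = 1877 + 1876 = 3753

3753


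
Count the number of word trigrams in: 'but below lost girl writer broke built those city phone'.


Word trigrams from [10] words:
  Trigram 1: (but below lost)
  Trigram 2: (below lost girl)
  Trigram 3: (lost girl writer)
  Trigram 4: (girl writer broke)
  Trigram 5: (writer broke built)
  Trigram 6: (broke built those)
  Trigram 7: (built those city)
  Trigram 8: (those city phone)
Total word trigrams: 10 - 2 = 8

8


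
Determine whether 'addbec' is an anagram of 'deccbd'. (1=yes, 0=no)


Sort characters of 'addbec': 'abcdde'
Sort characters of 'deccbd': 'bccdde'
Sorted forms differ -> they are NOT anagrams
Result: 0

0


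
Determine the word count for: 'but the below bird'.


Counting words by splitting on spaces:
  Word 1: 'but'
  Word 2: 'the'
  Word 3: 'below'
  Word 4: 'bird'
Total words: 4

4


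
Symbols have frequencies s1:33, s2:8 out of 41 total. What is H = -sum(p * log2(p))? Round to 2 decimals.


Computing entropy H = -sum(p_i * log2(p_i)):
  s1: p = 33/41 = 0.8049, -p*log2(p) = 0.2521
  s2: p = 8/41 = 0.1951, -p*log2(p) = 0.4600
H = sum of terms = 0.7121
Rounded to 2 decimals: 0.71

0.71


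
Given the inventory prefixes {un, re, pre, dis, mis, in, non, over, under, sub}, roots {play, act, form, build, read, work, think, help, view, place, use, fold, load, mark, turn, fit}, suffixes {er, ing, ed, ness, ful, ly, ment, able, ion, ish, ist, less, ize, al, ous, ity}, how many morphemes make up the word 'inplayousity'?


Segmenting 'inplayousity' against the inventory:
  'in' -> prefix (morpheme 1)
  'play' -> root (morpheme 2)
  'ous' -> suffix (morpheme 3)
  'ity' -> suffix (morpheme 4)
Total morphemes: 4

4


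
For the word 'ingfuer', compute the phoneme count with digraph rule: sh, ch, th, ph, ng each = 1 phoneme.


Parsing 'ingfuer' greedily, digraphs first:
  'i' -> vowel phoneme (phonemes so far: 1)
  'ng' -> digraph (1 consonant phoneme) (phonemes so far: 2)
  'f' -> consonant phoneme (phonemes so far: 3)
  'u' -> vowel phoneme (phonemes so far: 4)
  'e' -> vowel phoneme (phonemes so far: 5)
  'r' -> consonant phoneme (phonemes so far: 6)
Total phonemes: 6

6


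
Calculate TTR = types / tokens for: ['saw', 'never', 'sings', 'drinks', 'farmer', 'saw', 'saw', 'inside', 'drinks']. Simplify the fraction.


Tokens: 9
Unique types: ('drinks', 'farmer', 'inside', 'never', 'saw', 'sings') = 6
TTR = 6/9
Simplify: divide both by 3 -> 2/3
TTR = 2/3

2/3


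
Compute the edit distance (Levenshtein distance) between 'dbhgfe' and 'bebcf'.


Building DP table for s1='dbhgfe' (len 6) and s2='bebcf' (len 5):
       b  e  b  c  f
    0  1  2  3  4  5
  d 1  1  2  3  4  5
  b 2  1  2  2  3  4
  h 3  2  2  3  3  4
  g 4  3  3  3  4  4
  f 5  4  4  4  4  4
  e 6  5  4  5  5  5
Edit distance = dp[6][5] = 5

5


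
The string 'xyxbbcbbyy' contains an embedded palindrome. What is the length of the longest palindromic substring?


Scanning 'xyxbbcbbyy' for palindromic substrings.
Substring at positions 3-7: 'bbcbb'.
Check: reverse('bbcbb') = 'bbcbb' -> palindrome confirmed.
Neighbouring characters ('x' / 'y') break symmetry, so it cannot extend further.
No longer palindromic substring exists; longest length = 5

5


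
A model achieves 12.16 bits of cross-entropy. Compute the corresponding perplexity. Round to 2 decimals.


Perplexity formula: PP = 2^H
H = 12.16
PP = 2^12.16
Decompose: 2^12.16 = 2^12 * 2^0.16
2^12 = 4096, 2^0.16 ~ 1.1172871
PP ~ 4096 * 1.1172871 = 4576.4079616
Rounded to 2 decimals: 4576.41

4576.41


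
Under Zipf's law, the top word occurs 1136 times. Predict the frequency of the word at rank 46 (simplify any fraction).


Zipf's law: freq(rank) = f1 / rank
f1 = 1136, rank = 46
freq = 1136 / 46
GCD(1136, 46) = 2
Simplified: 568/23

568/23


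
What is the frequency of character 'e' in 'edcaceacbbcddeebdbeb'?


Scanning 'edcaceacbbcddeebdbeb' for 'e':
  Position 0: 'e' -> MATCH (count: 1)
  Position 5: 'e' -> MATCH (count: 2)
  Position 13: 'e' -> MATCH (count: 3)
  Position 14: 'e' -> MATCH (count: 4)
  Position 18: 'e' -> MATCH (count: 5)
Total occurrences of 'e': 5

5


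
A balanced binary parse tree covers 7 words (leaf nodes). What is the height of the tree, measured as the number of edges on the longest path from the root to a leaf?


In a balanced binary tree with n leaves the deepest leaf is ceil(log2(n)) edges below the root.
log2(7) = 2.8074
ceil(2.8074) = 3
height (edges) = 3

3


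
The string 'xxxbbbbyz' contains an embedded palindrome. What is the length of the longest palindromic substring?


Scanning 'xxxbbbbyz' for palindromic substrings.
Substring at positions 3-6: 'bbbb'.
Check: reverse('bbbb') = 'bbbb' -> palindrome confirmed.
Neighbouring characters ('x' / 'y') break symmetry, so it cannot extend further.
No longer palindromic substring exists; longest length = 4

4


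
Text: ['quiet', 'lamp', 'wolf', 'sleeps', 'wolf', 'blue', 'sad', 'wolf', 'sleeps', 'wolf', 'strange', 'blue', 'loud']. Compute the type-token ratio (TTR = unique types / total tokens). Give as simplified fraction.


Tokens: 13
Unique types: ('blue', 'lamp', 'loud', 'quiet', 'sad', 'sleeps', 'strange', 'wolf') = 8
TTR = 8/13
Already in lowest terms.

8/13


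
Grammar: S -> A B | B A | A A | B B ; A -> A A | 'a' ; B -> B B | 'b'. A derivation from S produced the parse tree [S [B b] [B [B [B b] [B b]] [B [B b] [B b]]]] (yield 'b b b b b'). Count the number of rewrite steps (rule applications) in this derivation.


Every bracketed nonterminal node [X ...] in the tree is produced by exactly one rule application.
Reading the tree off as a leftmost derivation:
  Step 1: S  =>  B B   (applied S -> B B)
  Step 2: B B  =>  b B   (applied B -> b)
  Step 3: b B  =>  b B B   (applied B -> B B)
  Step 4: b B B  =>  b B B B   (applied B -> B B)
  Step 5: b B B B  =>  b b B B   (applied B -> b)
  Step 6: b b B B  =>  b b b B   (applied B -> b)
  Step 7: b b b B  =>  b b b B B   (applied B -> B B)
  Step 8: b b b B B  =>  b b b b B   (applied B -> b)
  Step 9: b b b b B  =>  b b b b b   (applied B -> b)
Final yield: b b b b b
Total rewrite steps: 9

9


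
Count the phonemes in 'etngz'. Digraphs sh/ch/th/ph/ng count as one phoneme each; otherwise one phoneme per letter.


Parsing 'etngz' greedily, digraphs first:
  'e' -> vowel phoneme (phonemes so far: 1)
  't' -> consonant phoneme (phonemes so far: 2)
  'ng' -> digraph (1 consonant phoneme) (phonemes so far: 3)
  'z' -> consonant phoneme (phonemes so far: 4)
Total phonemes: 4

4


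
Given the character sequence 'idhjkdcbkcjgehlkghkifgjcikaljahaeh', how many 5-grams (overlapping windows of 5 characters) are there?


String 'idhjkdcbkcjgehlkghkifgjcikaljahaeh' has length L = 34.
Number of overlapping n-grams = L - n + 1
Substituting: 34 - 5 + 1 = 30

30


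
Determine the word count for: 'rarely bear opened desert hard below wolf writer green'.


Counting words by splitting on spaces:
  Word 1: 'rarely'
  Word 2: 'bear'
  Word 3: 'opened'
  Word 4: 'desert'
  Word 5: 'hard'
  Word 6: 'below'
  Word 7: 'wolf'
  Word 8: 'writer'
  Word 9: 'green'
Total words: 9

9


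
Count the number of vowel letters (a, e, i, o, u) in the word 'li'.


Scanning each character of 'li':
  Position 1: 'l' -> consonant (running count: 0)
  Position 2: 'i' -> vowel (running count: 1)
Total vowels: 1

1


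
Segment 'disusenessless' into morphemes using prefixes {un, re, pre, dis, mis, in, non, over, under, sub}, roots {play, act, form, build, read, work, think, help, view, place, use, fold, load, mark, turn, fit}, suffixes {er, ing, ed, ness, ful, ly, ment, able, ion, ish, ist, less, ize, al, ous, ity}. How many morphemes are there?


Segmenting 'disusenessless' against the inventory:
  'dis' -> prefix (morpheme 1)
  'use' -> root (morpheme 2)
  'ness' -> suffix (morpheme 3)
  'less' -> suffix (morpheme 4)
Total morphemes: 4

4


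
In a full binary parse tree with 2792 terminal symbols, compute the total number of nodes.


Leaf nodes (terminals): 2792
Internal nodes = n - 1 = 2792 - 1 = 2791
Total = leaves + internal = 2792 + 2791 = 5583

5583


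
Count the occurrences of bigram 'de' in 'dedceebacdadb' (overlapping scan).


Scanning 'dedceebacdadb' for bigram 'de':
  Position 0: 'de' -> MATCH
  Position 1: 'ed' -> no
  Position 2: 'dc' -> no
  Position 3: 'ce' -> no
  Position 4: 'ee' -> no
  Position 5: 'eb' -> no
  Position 6: 'ba' -> no
  Position 7: 'ac' -> no
  Position 8: 'cd' -> no
  Position 9: 'da' -> no
  Position 10: 'ad' -> no
  Position 11: 'db' -> no
Total matches: 1

1


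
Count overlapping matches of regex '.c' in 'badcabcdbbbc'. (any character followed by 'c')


Pattern: .c means any character followed by 'c'.
Scanning 'badcabcdbbbc' position-by-position:
  Pos 0: window 'ba' -> no
  Pos 1: window 'ad' -> no
  Pos 2: window 'dc' -> MATCH
  Pos 3: window 'ca' -> no
  Pos 4: window 'ab' -> no
  Pos 5: window 'bc' -> MATCH
  Pos 6: window 'cd' -> no
  Pos 7: window 'db' -> no
  Pos 8: window 'bb' -> no
  Pos 9: window 'bb' -> no
  Pos 10: window 'bc' -> MATCH
  Pos 11: window 'c' -> no
Total matches: 3

3


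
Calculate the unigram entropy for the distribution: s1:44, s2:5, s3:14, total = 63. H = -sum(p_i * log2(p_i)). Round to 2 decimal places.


Computing entropy H = -sum(p_i * log2(p_i)):
  s1: p = 44/63 = 0.6984, -p*log2(p) = 0.3617
  s2: p = 5/63 = 0.0794, -p*log2(p) = 0.2901
  s3: p = 14/63 = 0.2222, -p*log2(p) = 0.4822
H = sum of terms = 1.1340
Rounded to 2 decimals: 1.13

1.13


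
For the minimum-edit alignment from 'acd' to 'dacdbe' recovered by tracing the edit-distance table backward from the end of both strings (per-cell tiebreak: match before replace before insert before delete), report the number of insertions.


Edit distance = 3. Backtracking from cell (3, 6) with preference match > replace > insert > delete,
then listing the resulting alignment 'acd' -> 'dacdbe' left to right:
  Step 1: insert 'd' [insertion #1]
  Step 2: keep 'a'
  Step 3: keep 'c'
  Step 4: keep 'd'
  Step 5: insert 'b' [insertion #2]
  Step 6: insert 'e' [insertion #3]
Total insertions: 3

3


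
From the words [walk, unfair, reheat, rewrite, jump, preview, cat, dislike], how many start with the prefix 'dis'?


Checking each word for prefix 'dis':
  'walk' -> no (count: 0)
  'unfair' -> no (count: 0)
  'reheat' -> no (count: 0)
  'rewrite' -> no (count: 0)
  'jump' -> no (count: 0)
  'preview' -> no (count: 0)
  'cat' -> no (count: 0)
  'dislike' -> YES, starts with 'dis' (count: 1)
Total with prefix 'dis': 1

1


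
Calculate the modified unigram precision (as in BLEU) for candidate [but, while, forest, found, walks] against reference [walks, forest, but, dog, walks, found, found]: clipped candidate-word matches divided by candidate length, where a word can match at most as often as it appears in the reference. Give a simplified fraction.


Reference word counts: {'but': 1, 'dog': 1, 'forest': 1, 'found': 2, 'walks': 2}
Checking each candidate word (with clipping):
  'but' -> in reference (ref count 1, used 1/1) -> match (matches: 1)
  'while' -> not in reference -> no match (matches: 1)
  'forest' -> in reference (ref count 1, used 1/1) -> match (matches: 2)
  'found' -> in reference (ref count 2, used 1/2) -> match (matches: 3)
  'walks' -> in reference (ref count 2, used 1/2) -> match (matches: 4)
Clipped matches: 4, Candidate length: 5
Precision = 4/5

4/5


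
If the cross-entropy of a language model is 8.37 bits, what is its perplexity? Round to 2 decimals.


Perplexity formula: PP = 2^H
H = 8.37
PP = 2^8.37
Decompose: 2^8.37 = 2^8 * 2^0.37
2^8 = 256, 2^0.37 ~ 1.2923528
PP ~ 256 * 1.2923528 = 330.8423168
Rounded to 2 decimals: 330.84

330.84


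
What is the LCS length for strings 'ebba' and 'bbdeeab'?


DP table for LCS of 'ebba' and 'bbdeeab':
       b  b  d  e  e  a  b
    0  0  0  0  0  0  0  0
  e 0  0  0  0  1  1  1  1
  b 0  1  1  1  1  1  1  2
  b 0  1  2  2  2  2  2  2
  a 0  1  2  2  2  2  3  3
LCS: 'bba'
LCS length = 3

3


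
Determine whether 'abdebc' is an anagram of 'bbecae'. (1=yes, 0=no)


Sort characters of 'abdebc': 'abbcde'
Sort characters of 'bbecae': 'abbcee'
Sorted forms differ -> they are NOT anagrams
Result: 0

0


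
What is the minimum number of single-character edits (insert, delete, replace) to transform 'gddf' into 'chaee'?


Building DP table for s1='gddf' (len 4) and s2='chaee' (len 5):
       c  h  a  e  e
    0  1  2  3  4  5
  g 1  1  2  3  4  5
  d 2  2  2  3  4  5
  d 3  3  3  3  4  5
  f 4  4  4  4  4  5
Edit distance = dp[4][5] = 5

5


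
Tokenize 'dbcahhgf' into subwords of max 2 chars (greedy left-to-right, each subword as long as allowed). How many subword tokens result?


'dbcahhgf' has 8 characters.
Chunking with max size 2:
  Chunk 1: 'db' (positions 0-1)
  Chunk 2: 'ca' (positions 2-3)
  Chunk 3: 'hh' (positions 4-5)
  Chunk 4: 'gf' (positions 6-7)
Total chunks: ceil(8 / 2) = 4

4


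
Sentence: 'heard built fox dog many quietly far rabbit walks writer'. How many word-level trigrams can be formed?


Word trigrams from [10] words:
  Trigram 1: (heard built fox)
  Trigram 2: (built fox dog)
  Trigram 3: (fox dog many)
  Trigram 4: (dog many quietly)
  Trigram 5: (many quietly far)
  Trigram 6: (quietly far rabbit)
  Trigram 7: (far rabbit walks)
  Trigram 8: (rabbit walks writer)
Total word trigrams: 10 - 2 = 8

8


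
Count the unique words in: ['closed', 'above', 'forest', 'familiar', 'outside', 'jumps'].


Listing all tokens and tracking unique types:
  Token 1: 'closed' -> NEW (unique so far: 1)
  Token 2: 'above' -> NEW (unique so far: 2)
  Token 3: 'forest' -> NEW (unique so far: 3)
  Token 4: 'familiar' -> NEW (unique so far: 4)
  Token 5: 'outside' -> NEW (unique so far: 5)
  Token 6: 'jumps' -> NEW (unique so far: 6)
Unique types: ('above', 'closed', 'familiar', 'forest', 'jumps', 'outside')
Vocabulary size: 6

6


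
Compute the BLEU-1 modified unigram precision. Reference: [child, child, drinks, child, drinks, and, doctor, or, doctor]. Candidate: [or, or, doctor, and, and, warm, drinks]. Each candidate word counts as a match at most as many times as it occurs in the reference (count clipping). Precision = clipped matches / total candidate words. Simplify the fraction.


Reference word counts: {'and': 1, 'child': 3, 'doctor': 2, 'drinks': 2, 'or': 1}
Checking each candidate word (with clipping):
  'or' -> in reference (ref count 1, used 1/1) -> match (matches: 1)
  'or' -> ref count 1 already used up (1/1) -> clipped, no match (matches: 1)
  'doctor' -> in reference (ref count 2, used 1/2) -> match (matches: 2)
  'and' -> in reference (ref count 1, used 1/1) -> match (matches: 3)
  'and' -> ref count 1 already used up (1/1) -> clipped, no match (matches: 3)
  'warm' -> not in reference -> no match (matches: 3)
  'drinks' -> in reference (ref count 2, used 1/2) -> match (matches: 4)
Clipped matches: 4, Candidate length: 7
Precision = 4/7

4/7


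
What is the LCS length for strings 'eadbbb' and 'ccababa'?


DP table for LCS of 'eadbbb' and 'ccababa':
       c  c  a  b  a  b  a
    0  0  0  0  0  0  0  0
  e 0  0  0  0  0  0  0  0
  a 0  0  0  1  1  1  1  1
  d 0  0  0  1  1  1  1  1
  b 0  0  0  1  2  2  2  2
  b 0  0  0  1  2  2  3  3
  b 0  0  0  1  2  2  3  3
LCS: 'abb'
LCS length = 3

3


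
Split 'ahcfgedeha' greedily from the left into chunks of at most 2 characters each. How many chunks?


'ahcfgedeha' has 10 characters.
Chunking with max size 2:
  Chunk 1: 'ah' (positions 0-1)
  Chunk 2: 'cf' (positions 2-3)
  Chunk 3: 'ge' (positions 4-5)
  Chunk 4: 'de' (positions 6-7)
  Chunk 5: 'ha' (positions 8-9)
Total chunks: ceil(10 / 2) = 5

5


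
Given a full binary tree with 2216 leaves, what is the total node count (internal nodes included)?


Leaf nodes (terminals): 2216
Internal nodes = n - 1 = 2216 - 1 = 2215
Total = leaves + internal = 2216 + 2215 = 4431

4431


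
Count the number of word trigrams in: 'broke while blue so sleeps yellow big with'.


Word trigrams from [8] words:
  Trigram 1: (broke while blue)
  Trigram 2: (while blue so)
  Trigram 3: (blue so sleeps)
  Trigram 4: (so sleeps yellow)
  Trigram 5: (sleeps yellow big)
  Trigram 6: (yellow big with)
Total word trigrams: 8 - 2 = 6

6


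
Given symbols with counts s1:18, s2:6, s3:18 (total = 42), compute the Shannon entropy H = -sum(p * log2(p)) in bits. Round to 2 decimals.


Computing entropy H = -sum(p_i * log2(p_i)):
  s1: p = 18/42 = 0.4286, -p*log2(p) = 0.5239
  s2: p = 6/42 = 0.1429, -p*log2(p) = 0.4011
  s3: p = 18/42 = 0.4286, -p*log2(p) = 0.5239
H = sum of terms = 1.4489
Rounded to 2 decimals: 1.45

1.45


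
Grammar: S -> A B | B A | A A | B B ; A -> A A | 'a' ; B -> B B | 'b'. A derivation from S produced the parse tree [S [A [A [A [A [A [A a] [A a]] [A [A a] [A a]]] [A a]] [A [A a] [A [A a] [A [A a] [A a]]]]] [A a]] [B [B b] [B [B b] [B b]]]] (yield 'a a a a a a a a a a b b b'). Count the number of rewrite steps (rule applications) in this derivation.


Every bracketed nonterminal node [X ...] in the tree is produced by exactly one rule application.
Reading the tree off as a leftmost derivation:
  Step 1: S  =>  A B   (applied S -> A B)
  Step 2: A B  =>  A A B   (applied A -> A A)
  Step 3: A A B  =>  A A A B   (applied A -> A A)
  Step 4: A A A B  =>  A A A A B   (applied A -> A A)
  Step 5: A A A A B  =>  A A A A A B   (applied A -> A A)
  Step 6: A A A A A B  =>  A A A A A A B   (applied A -> A A)
  Step 7: A A A A A A B  =>  a A A A A A B   (applied A -> a)
  Step 8: a A A A A A B  =>  a a A A A A B   (applied A -> a)
  Step 9: a a A A A A B  =>  a a A A A A A B   (applied A -> A A)
  Step 10: a a A A A A A B  =>  a a a A A A A B   (applied A -> a)
  Step 11: a a a A A A A B  =>  a a a a A A A B   (applied A -> a)
  Step 12: a a a a A A A B  =>  a a a a a A A B   (applied A -> a)
  Step 13: a a a a a A A B  =>  a a a a a A A A B   (applied A -> A A)
  Step 14: a a a a a A A A B  =>  a a a a a a A A B   (applied A -> a)
  Step 15: a a a a a a A A B  =>  a a a a a a A A A B   (applied A -> A A)
  Step 16: a a a a a a A A A B  =>  a a a a a a a A A B   (applied A -> a)
  Step 17: a a a a a a a A A B  =>  a a a a a a a A A A B   (applied A -> A A)
  Step 18: a a a a a a a A A A B  =>  a a a a a a a a A A B   (applied A -> a)
  Step 19: a a a a a a a a A A B  =>  a a a a a a a a a A B   (applied A -> a)
  Step 20: a a a a a a a a a A B  =>  a a a a a a a a a a B   (applied A -> a)
  Step 21: a a a a a a a a a a B  =>  a a a a a a a a a a B B   (applied B -> B B)
  Step 22: a a a a a a a a a a B B  =>  a a a a a a a a a a b B   (applied B -> b)
  Step 23: a a a a a a a a a a b B  =>  a a a a a a a a a a b B B   (applied B -> B B)
  Step 24: a a a a a a a a a a b B B  =>  a a a a a a a a a a b b B   (applied B -> b)
  Step 25: a a a a a a a a a a b b B  =>  a a a a a a a a a a b b b   (applied B -> b)
Final yield: a a a a a a a a a a b b b
Total rewrite steps: 25

25


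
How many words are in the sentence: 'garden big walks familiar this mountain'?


Counting words by splitting on spaces:
  Word 1: 'garden'
  Word 2: 'big'
  Word 3: 'walks'
  Word 4: 'familiar'
  Word 5: 'this'
  Word 6: 'mountain'
Total words: 6

6


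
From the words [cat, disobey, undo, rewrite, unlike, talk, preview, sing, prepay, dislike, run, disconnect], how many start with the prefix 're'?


Checking each word for prefix 're':
  'cat' -> no (count: 0)
  'disobey' -> no (count: 0)
  'undo' -> no (count: 0)
  'rewrite' -> YES, starts with 're' (count: 1)
  'unlike' -> no (count: 1)
  'talk' -> no (count: 1)
  'preview' -> no (count: 1)
  'sing' -> no (count: 1)
  'prepay' -> no (count: 1)
  'dislike' -> no (count: 1)
  'run' -> no (count: 1)
  'disconnect' -> no (count: 1)
Total with prefix 're': 1

1


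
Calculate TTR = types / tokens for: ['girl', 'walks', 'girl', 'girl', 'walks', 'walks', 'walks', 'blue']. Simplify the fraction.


Tokens: 8
Unique types: ('blue', 'girl', 'walks') = 3
TTR = 3/8
Already in lowest terms.

3/8


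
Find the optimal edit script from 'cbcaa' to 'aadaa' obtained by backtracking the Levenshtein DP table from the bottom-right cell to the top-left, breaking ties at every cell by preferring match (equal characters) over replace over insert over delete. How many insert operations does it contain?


Edit distance = 3. Backtracking from cell (5, 5) with preference match > replace > insert > delete,
then listing the resulting alignment 'cbcaa' -> 'aadaa' left to right:
  Step 1: replace c->a
  Step 2: replace b->a
  Step 3: replace c->d
  Step 4: keep 'a'
  Step 5: keep 'a'
Total insertions: 0

0


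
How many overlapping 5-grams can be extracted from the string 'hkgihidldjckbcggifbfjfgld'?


String 'hkgihidldjckbcggifbfjfgld' has length L = 25.
Number of overlapping n-grams = L - n + 1
Substituting: 25 - 5 + 1 = 21

21


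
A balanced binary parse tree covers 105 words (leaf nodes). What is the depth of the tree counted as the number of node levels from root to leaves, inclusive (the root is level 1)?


In a balanced binary tree with n leaves the deepest leaf is ceil(log2(n)) edges below the root,
so counting node levels inclusive of root and leaves gives ceil(log2(n)) + 1 levels.
log2(105) = 6.7142
ceil(6.7142) = 7
levels = 7 + 1 = 8

8


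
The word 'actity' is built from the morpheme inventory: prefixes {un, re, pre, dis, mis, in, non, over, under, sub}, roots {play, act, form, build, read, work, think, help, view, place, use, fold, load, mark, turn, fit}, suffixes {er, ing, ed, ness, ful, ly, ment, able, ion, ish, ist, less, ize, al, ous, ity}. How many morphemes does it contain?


Segmenting 'actity' against the inventory:
  'act' -> root (morpheme 1)
  'ity' -> suffix (morpheme 2)
Total morphemes: 2

2


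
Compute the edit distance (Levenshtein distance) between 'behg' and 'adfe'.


Building DP table for s1='behg' (len 4) and s2='adfe' (len 4):
       a  d  f  e
    0  1  2  3  4
  b 1  1  2  3  4
  e 2  2  2  3  3
  h 3  3  3  3  4
  g 4  4  4  4  4
Edit distance = dp[4][4] = 4

4


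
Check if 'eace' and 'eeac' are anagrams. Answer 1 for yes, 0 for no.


Sort characters of 'eace': 'acee'
Sort characters of 'eeac': 'acee'
Sorted forms match -> they ARE anagrams
Result: 1

1


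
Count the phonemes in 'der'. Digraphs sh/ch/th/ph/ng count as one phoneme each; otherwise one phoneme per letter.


Parsing 'der' greedily, digraphs first:
  'd' -> consonant phoneme (phonemes so far: 1)
  'e' -> vowel phoneme (phonemes so far: 2)
  'r' -> consonant phoneme (phonemes so far: 3)
Total phonemes: 3

3


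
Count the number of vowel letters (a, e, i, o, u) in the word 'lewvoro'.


Scanning each character of 'lewvoro':
  Position 1: 'l' -> consonant (running count: 0)
  Position 2: 'e' -> vowel (running count: 1)
  Position 3: 'w' -> consonant (running count: 1)
  Position 4: 'v' -> consonant (running count: 1)
  Position 5: 'o' -> vowel (running count: 2)
  Position 6: 'r' -> consonant (running count: 2)
  Position 7: 'o' -> vowel (running count: 3)
Total vowels: 3

3


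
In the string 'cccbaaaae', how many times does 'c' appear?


Scanning 'cccbaaaae' for 'c':
  Position 0: 'c' -> MATCH (count: 1)
  Position 1: 'c' -> MATCH (count: 2)
  Position 2: 'c' -> MATCH (count: 3)
Total occurrences of 'c': 3

3


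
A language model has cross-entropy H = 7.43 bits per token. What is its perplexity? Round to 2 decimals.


Perplexity formula: PP = 2^H
H = 7.43
PP = 2^7.43
Decompose: 2^7.43 = 2^7 * 2^0.43
2^7 = 128, 2^0.43 ~ 1.3472336
PP ~ 128 * 1.3472336 = 172.4459008
Rounded to 2 decimals: 172.45

172.45


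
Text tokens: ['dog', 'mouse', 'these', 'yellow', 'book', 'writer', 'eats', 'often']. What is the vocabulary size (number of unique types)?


Listing all tokens and tracking unique types:
  Token 1: 'dog' -> NEW (unique so far: 1)
  Token 2: 'mouse' -> NEW (unique so far: 2)
  Token 3: 'these' -> NEW (unique so far: 3)
  Token 4: 'yellow' -> NEW (unique so far: 4)
  Token 5: 'book' -> NEW (unique so far: 5)
  Token 6: 'writer' -> NEW (unique so far: 6)
  Token 7: 'eats' -> NEW (unique so far: 7)
  Token 8: 'often' -> NEW (unique so far: 8)
Unique types: ('book', 'dog', 'eats', 'mouse', 'often', 'these', 'writer', 'yellow')
Vocabulary size: 8

8


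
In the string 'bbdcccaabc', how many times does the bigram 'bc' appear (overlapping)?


Scanning 'bbdcccaabc' for bigram 'bc':
  Position 0: 'bb' -> no
  Position 1: 'bd' -> no
  Position 2: 'dc' -> no
  Position 3: 'cc' -> no
  Position 4: 'cc' -> no
  Position 5: 'ca' -> no
  Position 6: 'aa' -> no
  Position 7: 'ab' -> no
  Position 8: 'bc' -> MATCH
Total matches: 1

1


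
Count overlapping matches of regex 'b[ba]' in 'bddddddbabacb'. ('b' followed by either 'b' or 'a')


Pattern: b[ba] means 'b' followed by either 'b' or 'a'.
Scanning 'bddddddbabacb' position-by-position:
  Pos 0: window 'bd' -> no
  Pos 1: window 'dd' -> no
  Pos 2: window 'dd' -> no
  Pos 3: window 'dd' -> no
  Pos 4: window 'dd' -> no
  Pos 5: window 'dd' -> no
  Pos 6: window 'db' -> no
  Pos 7: window 'ba' -> MATCH
  Pos 8: window 'ab' -> no
  Pos 9: window 'ba' -> MATCH
  Pos 10: window 'ac' -> no
  Pos 11: window 'cb' -> no
  Pos 12: window 'b' -> no
Total matches: 2

2


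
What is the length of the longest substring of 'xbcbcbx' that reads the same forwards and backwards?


Scanning 'xbcbcbx' for palindromic substrings.
Substring at positions 0-6: 'xbcbcbx'.
Check: reverse('xbcbcbx') = 'xbcbcbx' -> palindrome confirmed.
No longer palindromic substring exists; longest length = 7

7


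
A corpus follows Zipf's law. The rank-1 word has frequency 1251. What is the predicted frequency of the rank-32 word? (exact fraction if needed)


Zipf's law: freq(rank) = f1 / rank
f1 = 1251, rank = 32
freq = 1251 / 32
GCD(1251, 32) = 1
Simplified: 1251/32

1251/32


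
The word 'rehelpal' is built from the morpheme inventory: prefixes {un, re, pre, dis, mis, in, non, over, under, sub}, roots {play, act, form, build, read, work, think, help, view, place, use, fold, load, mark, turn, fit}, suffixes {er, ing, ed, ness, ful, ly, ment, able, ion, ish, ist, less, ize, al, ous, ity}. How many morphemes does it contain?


Segmenting 'rehelpal' against the inventory:
  're' -> prefix (morpheme 1)
  'help' -> root (morpheme 2)
  'al' -> suffix (morpheme 3)
Total morphemes: 3

3


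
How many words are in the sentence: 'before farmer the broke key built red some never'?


Counting words by splitting on spaces:
  Word 1: 'before'
  Word 2: 'farmer'
  Word 3: 'the'
  Word 4: 'broke'
  Word 5: 'key'
  Word 6: 'built'
  Word 7: 'red'
  Word 8: 'some'
  Word 9: 'never'
Total words: 9

9


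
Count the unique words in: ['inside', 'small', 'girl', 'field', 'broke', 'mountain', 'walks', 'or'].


Listing all tokens and tracking unique types:
  Token 1: 'inside' -> NEW (unique so far: 1)
  Token 2: 'small' -> NEW (unique so far: 2)
  Token 3: 'girl' -> NEW (unique so far: 3)
  Token 4: 'field' -> NEW (unique so far: 4)
  Token 5: 'broke' -> NEW (unique so far: 5)
  Token 6: 'mountain' -> NEW (unique so far: 6)
  Token 7: 'walks' -> NEW (unique so far: 7)
  Token 8: 'or' -> NEW (unique so far: 8)
Unique types: ('broke', 'field', 'girl', 'inside', 'mountain', 'or', 'small', 'walks')
Vocabulary size: 8

8


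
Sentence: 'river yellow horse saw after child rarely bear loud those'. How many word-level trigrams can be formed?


Word trigrams from [10] words:
  Trigram 1: (river yellow horse)
  Trigram 2: (yellow horse saw)
  Trigram 3: (horse saw after)
  Trigram 4: (saw after child)
  Trigram 5: (after child rarely)
  Trigram 6: (child rarely bear)
  Trigram 7: (rarely bear loud)
  Trigram 8: (bear loud those)
Total word trigrams: 10 - 2 = 8

8


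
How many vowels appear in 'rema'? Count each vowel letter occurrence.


Scanning each character of 'rema':
  Position 1: 'r' -> consonant (running count: 0)
  Position 2: 'e' -> vowel (running count: 1)
  Position 3: 'm' -> consonant (running count: 1)
  Position 4: 'a' -> vowel (running count: 2)
Total vowels: 2

2


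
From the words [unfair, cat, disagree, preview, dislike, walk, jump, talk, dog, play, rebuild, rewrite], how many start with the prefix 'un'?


Checking each word for prefix 'un':
  'unfair' -> YES, starts with 'un' (count: 1)
  'cat' -> no (count: 1)
  'disagree' -> no (count: 1)
  'preview' -> no (count: 1)
  'dislike' -> no (count: 1)
  'walk' -> no (count: 1)
  'jump' -> no (count: 1)
  'talk' -> no (count: 1)
  'dog' -> no (count: 1)
  'play' -> no (count: 1)
  'rebuild' -> no (count: 1)
  'rewrite' -> no (count: 1)
Total with prefix 'un': 1

1


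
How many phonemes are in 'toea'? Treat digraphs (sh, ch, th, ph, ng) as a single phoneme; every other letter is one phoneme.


Parsing 'toea' greedily, digraphs first:
  't' -> consonant phoneme (phonemes so far: 1)
  'o' -> vowel phoneme (phonemes so far: 2)
  'e' -> vowel phoneme (phonemes so far: 3)
  'a' -> vowel phoneme (phonemes so far: 4)
Total phonemes: 4

4


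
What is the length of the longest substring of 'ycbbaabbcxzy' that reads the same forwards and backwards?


Scanning 'ycbbaabbcxzy' for palindromic substrings.
Substring at positions 1-8: 'cbbaabbc'.
Check: reverse('cbbaabbc') = 'cbbaabbc' -> palindrome confirmed.
Neighbouring characters ('y' / 'x') break symmetry, so it cannot extend further.
No longer palindromic substring exists; longest length = 8

8


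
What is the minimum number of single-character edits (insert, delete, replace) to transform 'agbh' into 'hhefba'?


Building DP table for s1='agbh' (len 4) and s2='hhefba' (len 6):
       h  h  e  f  b  a
    0  1  2  3  4  5  6
  a 1  1  2  3  4  5  5
  g 2  2  2  3  4  5  6
  b 3  3  3  3  4  4  5
  h 4  3  3  4  4  5  5
Edit distance = dp[4][6] = 5

5


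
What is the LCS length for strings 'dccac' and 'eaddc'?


DP table for LCS of 'dccac' and 'eaddc':
       e  a  d  d  c
    0  0  0  0  0  0
  d 0  0  0  1  1  1
  c 0  0  0  1  1  2
  c 0  0  0  1  1  2
  a 0  0  1  1  1  2
  c 0  0  1  1  1  2
LCS: 'dc'
LCS length = 2

2


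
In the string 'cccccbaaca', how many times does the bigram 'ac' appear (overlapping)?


Scanning 'cccccbaaca' for bigram 'ac':
  Position 0: 'cc' -> no
  Position 1: 'cc' -> no
  Position 2: 'cc' -> no
  Position 3: 'cc' -> no
  Position 4: 'cb' -> no
  Position 5: 'ba' -> no
  Position 6: 'aa' -> no
  Position 7: 'ac' -> MATCH
  Position 8: 'ca' -> no
Total matches: 1

1
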